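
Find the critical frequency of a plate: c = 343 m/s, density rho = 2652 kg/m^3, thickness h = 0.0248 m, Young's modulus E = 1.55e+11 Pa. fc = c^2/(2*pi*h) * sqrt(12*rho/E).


12*rho/E = 12*2652/1.55e+11 = 2.05316e-07
sqrt(12*rho/E) = sqrt(2.05316e-07) = 0.000453118
c^2/(2*pi*h) = 343^2/(2*pi*0.0248) = 755017
fc = 755017 * 0.000453118 = 342.11 Hz


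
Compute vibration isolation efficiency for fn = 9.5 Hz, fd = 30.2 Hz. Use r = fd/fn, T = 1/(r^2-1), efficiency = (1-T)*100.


r = 30.2 / 9.5 = 3.17895
r^2 - 1 = 3.17895^2 - 1 = 9.10572
T = 1/9.10572 = 0.109821
Efficiency = (1 - 0.109821)*100 = 89.018 %


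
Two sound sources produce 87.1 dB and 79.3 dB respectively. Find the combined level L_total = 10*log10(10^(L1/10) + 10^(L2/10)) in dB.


10^(87.1/10) = 5.12861e+08
10^(79.3/10) = 8.51138e+07
Sum = 5.12861e+08 + 8.51138e+07 = 5.97975e+08
L_total = 10*log10(5.97975e+08) = 87.767 dB


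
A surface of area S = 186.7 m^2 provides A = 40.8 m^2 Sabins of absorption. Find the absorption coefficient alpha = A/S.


Absorption coefficient = absorbed power / incident power
alpha = A / S = 40.8 / 186.7 = 0.21853


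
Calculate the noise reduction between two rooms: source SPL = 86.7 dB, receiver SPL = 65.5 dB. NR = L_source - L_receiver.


NR = L_source - L_receiver (difference between source and receiving room levels)
NR = 86.7 - 65.5 = 21.2 dB


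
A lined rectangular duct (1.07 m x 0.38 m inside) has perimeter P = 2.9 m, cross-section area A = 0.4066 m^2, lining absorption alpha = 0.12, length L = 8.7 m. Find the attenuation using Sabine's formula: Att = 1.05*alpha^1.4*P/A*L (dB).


alpha^1.4 = 0.12^1.4 = 0.0513871
Attenuation rate = 1.05 * alpha^1.4 * P / A
= 1.05 * 0.0513871 * 2.9 / 0.4066 = 0.384835 dB/m
Total Att = 0.384835 * 8.7 = 3.3481 dB


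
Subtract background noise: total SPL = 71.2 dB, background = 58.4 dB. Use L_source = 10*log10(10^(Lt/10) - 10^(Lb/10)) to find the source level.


10^(71.2/10) = 1.31826e+07
10^(58.4/10) = 691831
Difference = 1.31826e+07 - 691831 = 1.24908e+07
L_source = 10*log10(1.24908e+07) = 70.966 dB


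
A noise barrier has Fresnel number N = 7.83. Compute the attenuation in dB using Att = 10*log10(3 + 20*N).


3 + 20*N = 3 + 20*7.83 = 159.6
Att = 10*log10(159.6) = 22.03 dB


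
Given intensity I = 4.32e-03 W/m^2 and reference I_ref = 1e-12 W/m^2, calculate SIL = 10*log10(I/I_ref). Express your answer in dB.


I / I_ref = 4.32e-03 / 1e-12 = 4.32e+09
SIL = 10 * log10(4.32e+09) = 96.355 dB


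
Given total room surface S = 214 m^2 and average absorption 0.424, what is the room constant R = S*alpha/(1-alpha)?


R = 214 * 0.424 / (1 - 0.424) = 157.53 m^2


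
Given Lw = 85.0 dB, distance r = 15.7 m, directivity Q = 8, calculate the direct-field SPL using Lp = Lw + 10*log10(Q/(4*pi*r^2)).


4*pi*r^2 = 4*pi*15.7^2 = 3097.48 m^2
Q / (4*pi*r^2) = 8 / 3097.48 = 0.00258274
Lp = 85.0 + 10*log10(0.00258274) = 59.121 dB


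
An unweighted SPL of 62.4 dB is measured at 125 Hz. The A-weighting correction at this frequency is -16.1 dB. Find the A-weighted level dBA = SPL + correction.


A-weighting table: 125 Hz -> -16.1 dB correction
SPL_A = SPL + correction = 62.4 + (-16.1) = 46.3 dBA


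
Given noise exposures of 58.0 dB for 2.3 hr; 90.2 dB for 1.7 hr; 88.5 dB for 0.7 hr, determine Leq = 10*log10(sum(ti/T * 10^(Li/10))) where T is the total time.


T_total = 2.3 + 1.7 + 0.7 = 4.7 hr
(2.3/4.7) * 10^(58.0/10) = 308766
(1.7/4.7) * 10^(90.2/10) = 3.78749e+08
(0.7/4.7) * 10^(88.5/10) = 1.05439e+08
Sum = 308766 + 3.78749e+08 + 1.05439e+08 = 4.84497e+08
Leq = 10*log10(4.84497e+08) = 86.853 dB


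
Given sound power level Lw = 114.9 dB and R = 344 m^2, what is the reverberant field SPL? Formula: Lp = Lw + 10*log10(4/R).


4/R = 4/344 = 0.0116279
Lp = 114.9 + 10*log10(0.0116279) = 95.555 dB


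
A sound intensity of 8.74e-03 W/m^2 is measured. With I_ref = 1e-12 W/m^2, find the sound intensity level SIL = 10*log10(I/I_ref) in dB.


I / I_ref = 8.74e-03 / 1e-12 = 8.74e+09
SIL = 10 * log10(8.74e+09) = 99.415 dB


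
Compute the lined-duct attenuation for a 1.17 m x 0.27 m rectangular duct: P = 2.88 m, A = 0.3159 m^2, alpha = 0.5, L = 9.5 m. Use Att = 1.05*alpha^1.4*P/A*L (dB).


alpha^1.4 = 0.5^1.4 = 0.378929
Attenuation rate = 1.05 * alpha^1.4 * P / A
= 1.05 * 0.378929 * 2.88 / 0.3159 = 3.62735 dB/m
Total Att = 3.62735 * 9.5 = 34.46 dB


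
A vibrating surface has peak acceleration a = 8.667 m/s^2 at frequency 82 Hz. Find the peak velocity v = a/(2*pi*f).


omega = 2*pi*f = 2*pi*82 = 515.221 rad/s
v = a / omega = 8.667 / 515.221 = 0.016822 m/s


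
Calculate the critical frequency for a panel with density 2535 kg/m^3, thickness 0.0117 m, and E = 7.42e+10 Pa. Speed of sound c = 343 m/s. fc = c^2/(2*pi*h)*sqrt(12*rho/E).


12*rho/E = 12*2535/7.42e+10 = 4.09973e-07
sqrt(12*rho/E) = sqrt(4.09973e-07) = 0.000640291
c^2/(2*pi*h) = 343^2/(2*pi*0.0117) = 1.60038e+06
fc = 1.60038e+06 * 0.000640291 = 1024.7 Hz


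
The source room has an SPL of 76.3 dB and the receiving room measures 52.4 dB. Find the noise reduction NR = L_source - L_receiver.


NR = L_source - L_receiver (difference between source and receiving room levels)
NR = 76.3 - 52.4 = 23.9 dB


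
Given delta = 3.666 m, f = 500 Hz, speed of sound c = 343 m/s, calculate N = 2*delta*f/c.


N = 2*delta*f/c = 2*delta/lambda, where lambda = c/f
lambda = 343 / 500 = 0.686 m
N = 2 * 3.666 / 0.686 = 10.688


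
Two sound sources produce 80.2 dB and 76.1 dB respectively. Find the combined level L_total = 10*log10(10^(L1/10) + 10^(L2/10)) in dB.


10^(80.2/10) = 1.04713e+08
10^(76.1/10) = 4.0738e+07
Sum = 1.04713e+08 + 4.0738e+07 = 1.45451e+08
L_total = 10*log10(1.45451e+08) = 81.627 dB


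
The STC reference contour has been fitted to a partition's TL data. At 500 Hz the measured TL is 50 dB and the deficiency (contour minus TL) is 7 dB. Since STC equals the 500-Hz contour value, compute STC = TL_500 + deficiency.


By ASTM E413, STC = value of the fitted reference contour at 500 Hz.
Contour value at 500 Hz = TL_500 + deficiency = 50 + 7 = 57
STC = 57


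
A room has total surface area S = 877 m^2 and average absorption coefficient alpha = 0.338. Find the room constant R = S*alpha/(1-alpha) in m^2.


R = 877 * 0.338 / (1 - 0.338) = 447.77 m^2


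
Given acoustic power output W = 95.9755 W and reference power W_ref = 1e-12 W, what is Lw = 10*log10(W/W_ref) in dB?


W / W_ref = 95.9755 / 1e-12 = 9.59755e+13
Lw = 10 * log10(9.59755e+13) = 139.82 dB


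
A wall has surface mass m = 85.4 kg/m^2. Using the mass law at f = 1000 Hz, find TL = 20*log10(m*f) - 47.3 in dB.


m * f = 85.4 * 1000 = 85400
20*log10(85400) = 98.6292 dB
TL = 98.6292 - 47.3 = 51.329 dB


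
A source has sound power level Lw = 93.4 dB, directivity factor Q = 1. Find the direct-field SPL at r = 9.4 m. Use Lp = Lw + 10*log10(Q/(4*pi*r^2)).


4*pi*r^2 = 4*pi*9.4^2 = 1110.36 m^2
Q / (4*pi*r^2) = 1 / 1110.36 = 0.000900609
Lp = 93.4 + 10*log10(0.000900609) = 62.945 dB


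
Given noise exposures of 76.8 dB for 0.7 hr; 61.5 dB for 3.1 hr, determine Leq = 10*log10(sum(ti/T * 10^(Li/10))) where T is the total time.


T_total = 0.7 + 3.1 = 3.8 hr
(0.7/3.8) * 10^(76.8/10) = 8.81687e+06
(3.1/3.8) * 10^(61.5/10) = 1.15233e+06
Sum = 8.81687e+06 + 1.15233e+06 = 9.9692e+06
Leq = 10*log10(9.9692e+06) = 69.987 dB


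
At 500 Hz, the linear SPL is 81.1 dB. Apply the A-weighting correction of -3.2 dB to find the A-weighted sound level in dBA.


A-weighting table: 500 Hz -> -3.2 dB correction
SPL_A = SPL + correction = 81.1 + (-3.2) = 77.9 dBA


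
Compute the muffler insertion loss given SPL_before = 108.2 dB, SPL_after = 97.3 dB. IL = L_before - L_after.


Insertion loss = SPL without muffler - SPL with muffler
IL = 108.2 - 97.3 = 10.9 dB


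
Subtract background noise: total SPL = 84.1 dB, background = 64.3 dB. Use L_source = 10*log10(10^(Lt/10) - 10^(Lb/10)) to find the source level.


10^(84.1/10) = 2.5704e+08
10^(64.3/10) = 2.69153e+06
Difference = 2.5704e+08 - 2.69153e+06 = 2.54348e+08
L_source = 10*log10(2.54348e+08) = 84.054 dB


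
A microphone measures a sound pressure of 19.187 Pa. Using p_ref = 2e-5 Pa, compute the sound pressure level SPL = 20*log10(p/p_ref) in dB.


p / p_ref = 19.187 / 2e-5 = 959350
SPL = 20 * log10(959350) = 119.64 dB


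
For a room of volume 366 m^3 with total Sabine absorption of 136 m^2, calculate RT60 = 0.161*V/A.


RT60 = 0.161 * 366 / 136 = 0.43328 s


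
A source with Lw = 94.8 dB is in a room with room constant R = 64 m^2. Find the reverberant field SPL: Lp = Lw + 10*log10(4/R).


4/R = 4/64 = 0.0625
Lp = 94.8 + 10*log10(0.0625) = 82.759 dB


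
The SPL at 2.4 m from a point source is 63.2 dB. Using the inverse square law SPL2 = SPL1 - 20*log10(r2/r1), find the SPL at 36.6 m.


r2/r1 = 36.6/2.4 = 15.25
Correction = 20*log10(15.25) = 23.6654 dB
SPL2 = 63.2 - 23.6654 = 39.535 dB


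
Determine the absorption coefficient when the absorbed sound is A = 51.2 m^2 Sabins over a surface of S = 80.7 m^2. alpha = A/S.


Absorption coefficient = absorbed power / incident power
alpha = A / S = 51.2 / 80.7 = 0.63445


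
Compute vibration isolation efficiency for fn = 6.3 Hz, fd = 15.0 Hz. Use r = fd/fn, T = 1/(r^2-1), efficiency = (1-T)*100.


r = 15.0 / 6.3 = 2.38095
r^2 - 1 = 2.38095^2 - 1 = 4.66892
T = 1/4.66892 = 0.214182
Efficiency = (1 - 0.214182)*100 = 78.582 %


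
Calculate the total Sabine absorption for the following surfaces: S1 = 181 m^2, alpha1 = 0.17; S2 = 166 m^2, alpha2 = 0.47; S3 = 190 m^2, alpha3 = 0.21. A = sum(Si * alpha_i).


181 * 0.17 = 30.77
166 * 0.47 = 78.02
190 * 0.21 = 39.9
A_total = 30.77 + 78.02 + 39.9 = 148.69 m^2


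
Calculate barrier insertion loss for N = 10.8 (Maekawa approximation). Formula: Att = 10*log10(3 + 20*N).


3 + 20*N = 3 + 20*10.8 = 219
Att = 10*log10(219) = 23.404 dB


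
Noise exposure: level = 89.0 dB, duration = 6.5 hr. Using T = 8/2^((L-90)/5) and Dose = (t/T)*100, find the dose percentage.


T_allowed = 8 / 2^((89.0 - 90)/5) = 9.18959 hr
Dose = 6.5 / 9.18959 * 100 = 70.732 %


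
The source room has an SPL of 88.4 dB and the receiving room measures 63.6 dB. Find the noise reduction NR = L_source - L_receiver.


NR = L_source - L_receiver (difference between source and receiving room levels)
NR = 88.4 - 63.6 = 24.8 dB


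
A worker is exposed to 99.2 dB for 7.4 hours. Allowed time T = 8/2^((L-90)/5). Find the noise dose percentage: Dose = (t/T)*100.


T_allowed = 8 / 2^((99.2 - 90)/5) = 2.23457 hr
Dose = 7.4 / 2.23457 * 100 = 331.16 %


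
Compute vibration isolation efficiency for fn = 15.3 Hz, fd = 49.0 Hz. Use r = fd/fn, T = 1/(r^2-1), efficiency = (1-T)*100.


r = 49.0 / 15.3 = 3.20261
r^2 - 1 = 3.20261^2 - 1 = 9.25671
T = 1/9.25671 = 0.10803
Efficiency = (1 - 0.10803)*100 = 89.197 %


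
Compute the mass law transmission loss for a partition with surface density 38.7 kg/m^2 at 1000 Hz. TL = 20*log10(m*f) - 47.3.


m * f = 38.7 * 1000 = 38700
20*log10(38700) = 91.7542 dB
TL = 91.7542 - 47.3 = 44.454 dB


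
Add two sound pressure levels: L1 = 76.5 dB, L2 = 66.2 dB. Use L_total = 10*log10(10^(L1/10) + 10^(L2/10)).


10^(76.5/10) = 4.46684e+07
10^(66.2/10) = 4.16869e+06
Sum = 4.46684e+07 + 4.16869e+06 = 4.88371e+07
L_total = 10*log10(4.88371e+07) = 76.887 dB


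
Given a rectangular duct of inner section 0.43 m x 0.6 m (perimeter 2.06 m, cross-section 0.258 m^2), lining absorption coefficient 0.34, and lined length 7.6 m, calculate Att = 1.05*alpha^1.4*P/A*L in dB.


alpha^1.4 = 0.34^1.4 = 0.220836
Attenuation rate = 1.05 * alpha^1.4 * P / A
= 1.05 * 0.220836 * 2.06 / 0.258 = 1.85143 dB/m
Total Att = 1.85143 * 7.6 = 14.071 dB


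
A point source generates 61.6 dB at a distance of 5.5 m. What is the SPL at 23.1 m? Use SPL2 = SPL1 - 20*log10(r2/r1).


r2/r1 = 23.1/5.5 = 4.2
Correction = 20*log10(4.2) = 12.465 dB
SPL2 = 61.6 - 12.465 = 49.135 dB


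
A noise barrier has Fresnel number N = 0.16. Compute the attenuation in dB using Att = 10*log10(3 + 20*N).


3 + 20*N = 3 + 20*0.16 = 6.2
Att = 10*log10(6.2) = 7.9239 dB


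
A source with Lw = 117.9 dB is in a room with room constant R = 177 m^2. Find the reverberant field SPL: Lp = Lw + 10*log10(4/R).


4/R = 4/177 = 0.0225989
Lp = 117.9 + 10*log10(0.0225989) = 101.44 dB


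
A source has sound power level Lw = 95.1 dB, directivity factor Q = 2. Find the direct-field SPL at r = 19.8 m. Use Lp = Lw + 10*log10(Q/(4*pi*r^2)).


4*pi*r^2 = 4*pi*19.8^2 = 4926.52 m^2
Q / (4*pi*r^2) = 2 / 4926.52 = 0.000405966
Lp = 95.1 + 10*log10(0.000405966) = 61.185 dB


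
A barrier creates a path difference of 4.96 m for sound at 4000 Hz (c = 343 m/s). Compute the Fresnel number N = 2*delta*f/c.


N = 2*delta*f/c = 2*delta/lambda, where lambda = c/f
lambda = 343 / 4000 = 0.08575 m
N = 2 * 4.96 / 0.08575 = 115.69


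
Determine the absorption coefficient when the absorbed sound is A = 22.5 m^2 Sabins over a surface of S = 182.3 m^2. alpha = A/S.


Absorption coefficient = absorbed power / incident power
alpha = A / S = 22.5 / 182.3 = 0.12342


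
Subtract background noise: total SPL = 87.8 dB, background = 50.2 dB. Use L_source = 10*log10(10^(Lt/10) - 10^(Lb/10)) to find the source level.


10^(87.8/10) = 6.0256e+08
10^(50.2/10) = 104713
Difference = 6.0256e+08 - 104713 = 6.02455e+08
L_source = 10*log10(6.02455e+08) = 87.799 dB


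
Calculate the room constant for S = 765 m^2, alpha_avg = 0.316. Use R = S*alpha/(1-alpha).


R = 765 * 0.316 / (1 - 0.316) = 353.42 m^2


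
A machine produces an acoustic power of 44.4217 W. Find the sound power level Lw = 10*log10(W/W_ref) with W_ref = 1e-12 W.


W / W_ref = 44.4217 / 1e-12 = 4.44217e+13
Lw = 10 * log10(4.44217e+13) = 136.48 dB


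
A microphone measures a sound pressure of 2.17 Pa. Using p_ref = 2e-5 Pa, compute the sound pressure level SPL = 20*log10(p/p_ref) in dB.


p / p_ref = 2.17 / 2e-5 = 108500
SPL = 20 * log10(108500) = 100.71 dB


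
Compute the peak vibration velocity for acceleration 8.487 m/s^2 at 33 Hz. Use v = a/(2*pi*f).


omega = 2*pi*f = 2*pi*33 = 207.345 rad/s
v = a / omega = 8.487 / 207.345 = 0.040932 m/s


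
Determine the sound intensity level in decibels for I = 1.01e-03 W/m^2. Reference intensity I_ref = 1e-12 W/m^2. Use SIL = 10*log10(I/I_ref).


I / I_ref = 1.01e-03 / 1e-12 = 1.01e+09
SIL = 10 * log10(1.01e+09) = 90.043 dB


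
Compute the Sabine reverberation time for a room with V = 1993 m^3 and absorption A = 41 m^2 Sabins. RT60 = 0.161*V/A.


RT60 = 0.161 * 1993 / 41 = 7.8262 s


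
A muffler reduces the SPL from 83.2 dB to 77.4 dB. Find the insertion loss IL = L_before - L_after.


Insertion loss = SPL without muffler - SPL with muffler
IL = 83.2 - 77.4 = 5.8 dB


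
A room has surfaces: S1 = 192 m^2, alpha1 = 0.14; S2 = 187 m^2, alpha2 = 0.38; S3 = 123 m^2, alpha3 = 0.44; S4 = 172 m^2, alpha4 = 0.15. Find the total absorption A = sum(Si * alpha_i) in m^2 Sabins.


192 * 0.14 = 26.88
187 * 0.38 = 71.06
123 * 0.44 = 54.12
172 * 0.15 = 25.8
A_total = 26.88 + 71.06 + 54.12 + 25.8 = 177.86 m^2


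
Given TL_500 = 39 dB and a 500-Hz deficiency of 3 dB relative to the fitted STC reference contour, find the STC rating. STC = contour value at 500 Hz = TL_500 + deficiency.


By ASTM E413, STC = value of the fitted reference contour at 500 Hz.
Contour value at 500 Hz = TL_500 + deficiency = 39 + 3 = 42
STC = 42


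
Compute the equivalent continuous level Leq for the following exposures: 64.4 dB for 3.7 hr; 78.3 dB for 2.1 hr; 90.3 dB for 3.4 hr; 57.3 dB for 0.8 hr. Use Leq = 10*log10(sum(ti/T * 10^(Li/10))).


T_total = 3.7 + 2.1 + 3.4 + 0.8 = 10.0 hr
(3.7/10.0) * 10^(64.4/10) = 1.01906e+06
(2.1/10.0) * 10^(78.3/10) = 1.41977e+07
(3.4/10.0) * 10^(90.3/10) = 3.64317e+08
(0.8/10.0) * 10^(57.3/10) = 42962.5
Sum = 1.01906e+06 + 1.41977e+07 + 3.64317e+08 + 42962.5 = 3.79577e+08
Leq = 10*log10(3.79577e+08) = 85.793 dB


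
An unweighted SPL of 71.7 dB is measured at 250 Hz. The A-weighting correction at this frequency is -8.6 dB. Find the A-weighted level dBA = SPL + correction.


A-weighting table: 250 Hz -> -8.6 dB correction
SPL_A = SPL + correction = 71.7 + (-8.6) = 63.1 dBA


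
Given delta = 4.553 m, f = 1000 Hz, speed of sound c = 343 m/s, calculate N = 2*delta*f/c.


N = 2*delta*f/c = 2*delta/lambda, where lambda = c/f
lambda = 343 / 1000 = 0.343 m
N = 2 * 4.553 / 0.343 = 26.548


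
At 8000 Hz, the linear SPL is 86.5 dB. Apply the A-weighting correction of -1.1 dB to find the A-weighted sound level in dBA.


A-weighting table: 8000 Hz -> -1.1 dB correction
SPL_A = SPL + correction = 86.5 + (-1.1) = 85.4 dBA


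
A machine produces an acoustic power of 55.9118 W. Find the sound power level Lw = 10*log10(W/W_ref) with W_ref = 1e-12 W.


W / W_ref = 55.9118 / 1e-12 = 5.59118e+13
Lw = 10 * log10(5.59118e+13) = 137.48 dB


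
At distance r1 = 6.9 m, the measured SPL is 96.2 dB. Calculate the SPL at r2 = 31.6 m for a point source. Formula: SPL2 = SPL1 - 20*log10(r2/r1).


r2/r1 = 31.6/6.9 = 4.57971
Correction = 20*log10(4.57971) = 13.2168 dB
SPL2 = 96.2 - 13.2168 = 82.983 dB


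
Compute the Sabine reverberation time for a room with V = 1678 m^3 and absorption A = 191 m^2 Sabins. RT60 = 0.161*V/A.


RT60 = 0.161 * 1678 / 191 = 1.4144 s


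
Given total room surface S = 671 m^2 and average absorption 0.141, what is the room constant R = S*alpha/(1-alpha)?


R = 671 * 0.141 / (1 - 0.141) = 110.14 m^2


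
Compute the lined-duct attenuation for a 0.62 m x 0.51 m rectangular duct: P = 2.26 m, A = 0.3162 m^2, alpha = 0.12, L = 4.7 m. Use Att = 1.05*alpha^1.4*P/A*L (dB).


alpha^1.4 = 0.12^1.4 = 0.0513871
Attenuation rate = 1.05 * alpha^1.4 * P / A
= 1.05 * 0.0513871 * 2.26 / 0.3162 = 0.385647 dB/m
Total Att = 0.385647 * 4.7 = 1.8125 dB


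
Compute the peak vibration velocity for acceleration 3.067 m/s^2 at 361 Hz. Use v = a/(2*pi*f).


omega = 2*pi*f = 2*pi*361 = 2268.23 rad/s
v = a / omega = 3.067 / 2268.23 = 0.0013522 m/s


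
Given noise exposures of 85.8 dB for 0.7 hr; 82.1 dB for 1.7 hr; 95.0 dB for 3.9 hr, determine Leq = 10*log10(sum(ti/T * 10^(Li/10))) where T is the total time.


T_total = 0.7 + 1.7 + 3.9 = 6.3 hr
(0.7/6.3) * 10^(85.8/10) = 4.22433e+07
(1.7/6.3) * 10^(82.1/10) = 4.37631e+07
(3.9/6.3) * 10^(95.0/10) = 1.9576e+09
Sum = 4.22433e+07 + 4.37631e+07 + 1.9576e+09 = 2.04361e+09
Leq = 10*log10(2.04361e+09) = 93.104 dB


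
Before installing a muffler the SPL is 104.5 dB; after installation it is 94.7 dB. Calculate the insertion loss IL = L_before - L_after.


Insertion loss = SPL without muffler - SPL with muffler
IL = 104.5 - 94.7 = 9.8 dB


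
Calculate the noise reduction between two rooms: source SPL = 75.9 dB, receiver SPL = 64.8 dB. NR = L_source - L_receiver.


NR = L_source - L_receiver (difference between source and receiving room levels)
NR = 75.9 - 64.8 = 11.1 dB


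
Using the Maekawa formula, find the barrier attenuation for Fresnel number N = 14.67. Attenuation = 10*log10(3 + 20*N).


3 + 20*N = 3 + 20*14.67 = 296.4
Att = 10*log10(296.4) = 24.719 dB


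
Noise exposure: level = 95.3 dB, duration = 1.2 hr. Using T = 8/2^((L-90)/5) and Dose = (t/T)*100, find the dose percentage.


T_allowed = 8 / 2^((95.3 - 90)/5) = 3.83706 hr
Dose = 1.2 / 3.83706 * 100 = 31.274 %


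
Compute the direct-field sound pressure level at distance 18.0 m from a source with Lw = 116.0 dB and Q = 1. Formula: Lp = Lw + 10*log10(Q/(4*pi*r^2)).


4*pi*r^2 = 4*pi*18.0^2 = 4071.5 m^2
Q / (4*pi*r^2) = 1 / 4071.5 = 0.00024561
Lp = 116.0 + 10*log10(0.00024561) = 79.902 dB


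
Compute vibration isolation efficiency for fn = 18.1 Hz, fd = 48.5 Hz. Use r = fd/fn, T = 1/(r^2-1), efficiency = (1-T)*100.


r = 48.5 / 18.1 = 2.67956
r^2 - 1 = 2.67956^2 - 1 = 6.18004
T = 1/6.18004 = 0.161811
Efficiency = (1 - 0.161811)*100 = 83.819 %


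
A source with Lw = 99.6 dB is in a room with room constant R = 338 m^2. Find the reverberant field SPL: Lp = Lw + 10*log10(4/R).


4/R = 4/338 = 0.0118343
Lp = 99.6 + 10*log10(0.0118343) = 80.331 dB


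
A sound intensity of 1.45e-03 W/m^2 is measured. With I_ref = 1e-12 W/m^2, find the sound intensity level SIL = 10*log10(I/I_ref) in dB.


I / I_ref = 1.45e-03 / 1e-12 = 1.45e+09
SIL = 10 * log10(1.45e+09) = 91.614 dB


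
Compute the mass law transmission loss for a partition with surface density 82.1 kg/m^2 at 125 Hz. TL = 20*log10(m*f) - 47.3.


m * f = 82.1 * 125 = 10262.5
20*log10(10262.5) = 80.2251 dB
TL = 80.2251 - 47.3 = 32.925 dB


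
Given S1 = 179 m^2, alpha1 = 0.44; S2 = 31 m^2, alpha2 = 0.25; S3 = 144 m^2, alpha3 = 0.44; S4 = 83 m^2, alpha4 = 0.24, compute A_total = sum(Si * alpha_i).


179 * 0.44 = 78.76
31 * 0.25 = 7.75
144 * 0.44 = 63.36
83 * 0.24 = 19.92
A_total = 78.76 + 7.75 + 63.36 + 19.92 = 169.79 m^2


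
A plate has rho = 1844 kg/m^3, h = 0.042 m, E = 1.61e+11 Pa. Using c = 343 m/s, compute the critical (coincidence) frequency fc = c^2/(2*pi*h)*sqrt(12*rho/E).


12*rho/E = 12*1844/1.61e+11 = 1.37441e-07
sqrt(12*rho/E) = sqrt(1.37441e-07) = 0.00037073
c^2/(2*pi*h) = 343^2/(2*pi*0.042) = 445820
fc = 445820 * 0.00037073 = 165.28 Hz


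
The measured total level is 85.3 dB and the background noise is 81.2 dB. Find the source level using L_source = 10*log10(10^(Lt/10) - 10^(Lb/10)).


10^(85.3/10) = 3.38844e+08
10^(81.2/10) = 1.31826e+08
Difference = 3.38844e+08 - 1.31826e+08 = 2.07018e+08
L_source = 10*log10(2.07018e+08) = 83.16 dB


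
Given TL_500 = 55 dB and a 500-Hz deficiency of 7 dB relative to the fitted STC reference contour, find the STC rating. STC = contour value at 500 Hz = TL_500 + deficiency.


By ASTM E413, STC = value of the fitted reference contour at 500 Hz.
Contour value at 500 Hz = TL_500 + deficiency = 55 + 7 = 62
STC = 62


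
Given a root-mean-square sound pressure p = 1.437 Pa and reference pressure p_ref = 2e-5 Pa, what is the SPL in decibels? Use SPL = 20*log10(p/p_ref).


p / p_ref = 1.437 / 2e-5 = 71850
SPL = 20 * log10(71850) = 97.129 dB


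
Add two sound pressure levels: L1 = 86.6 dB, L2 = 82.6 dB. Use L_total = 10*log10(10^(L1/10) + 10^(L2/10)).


10^(86.6/10) = 4.57088e+08
10^(82.6/10) = 1.8197e+08
Sum = 4.57088e+08 + 1.8197e+08 = 6.39058e+08
L_total = 10*log10(6.39058e+08) = 88.055 dB


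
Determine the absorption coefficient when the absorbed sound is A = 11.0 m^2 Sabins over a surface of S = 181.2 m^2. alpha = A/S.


Absorption coefficient = absorbed power / incident power
alpha = A / S = 11.0 / 181.2 = 0.060706


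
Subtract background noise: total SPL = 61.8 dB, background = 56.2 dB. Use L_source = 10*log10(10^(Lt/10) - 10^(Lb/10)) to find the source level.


10^(61.8/10) = 1.51356e+06
10^(56.2/10) = 416869
Difference = 1.51356e+06 - 416869 = 1.09669e+06
L_source = 10*log10(1.09669e+06) = 60.401 dB


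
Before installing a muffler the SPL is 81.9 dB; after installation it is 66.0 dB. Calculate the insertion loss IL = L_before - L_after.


Insertion loss = SPL without muffler - SPL with muffler
IL = 81.9 - 66.0 = 15.9 dB


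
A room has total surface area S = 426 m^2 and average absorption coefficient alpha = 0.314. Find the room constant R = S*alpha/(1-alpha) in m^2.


R = 426 * 0.314 / (1 - 0.314) = 194.99 m^2


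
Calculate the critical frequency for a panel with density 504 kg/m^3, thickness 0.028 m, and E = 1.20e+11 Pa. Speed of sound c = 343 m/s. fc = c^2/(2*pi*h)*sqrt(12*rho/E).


12*rho/E = 12*504/1.20e+11 = 5.04e-08
sqrt(12*rho/E) = sqrt(5.04e-08) = 0.000224499
c^2/(2*pi*h) = 343^2/(2*pi*0.028) = 668729
fc = 668729 * 0.000224499 = 150.13 Hz


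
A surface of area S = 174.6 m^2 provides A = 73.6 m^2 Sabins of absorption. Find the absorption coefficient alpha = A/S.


Absorption coefficient = absorbed power / incident power
alpha = A / S = 73.6 / 174.6 = 0.42153


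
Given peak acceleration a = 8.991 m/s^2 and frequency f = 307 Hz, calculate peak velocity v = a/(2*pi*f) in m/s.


omega = 2*pi*f = 2*pi*307 = 1928.94 rad/s
v = a / omega = 8.991 / 1928.94 = 0.0046611 m/s


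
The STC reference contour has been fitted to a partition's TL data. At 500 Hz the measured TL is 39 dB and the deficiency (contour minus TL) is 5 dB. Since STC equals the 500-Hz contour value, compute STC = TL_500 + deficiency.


By ASTM E413, STC = value of the fitted reference contour at 500 Hz.
Contour value at 500 Hz = TL_500 + deficiency = 39 + 5 = 44
STC = 44


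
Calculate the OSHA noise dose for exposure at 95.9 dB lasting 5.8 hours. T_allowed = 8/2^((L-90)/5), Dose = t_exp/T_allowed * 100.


T_allowed = 8 / 2^((95.9 - 90)/5) = 3.53081 hr
Dose = 5.8 / 3.53081 * 100 = 164.27 %


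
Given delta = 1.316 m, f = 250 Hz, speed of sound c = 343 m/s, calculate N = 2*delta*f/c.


N = 2*delta*f/c = 2*delta/lambda, where lambda = c/f
lambda = 343 / 250 = 1.372 m
N = 2 * 1.316 / 1.372 = 1.9184


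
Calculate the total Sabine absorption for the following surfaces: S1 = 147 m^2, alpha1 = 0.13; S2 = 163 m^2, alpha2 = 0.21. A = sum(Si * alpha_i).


147 * 0.13 = 19.11
163 * 0.21 = 34.23
A_total = 19.11 + 34.23 = 53.34 m^2


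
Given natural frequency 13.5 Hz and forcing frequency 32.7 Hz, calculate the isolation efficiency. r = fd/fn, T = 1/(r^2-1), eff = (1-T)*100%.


r = 32.7 / 13.5 = 2.42222
r^2 - 1 = 2.42222^2 - 1 = 4.86715
T = 1/4.86715 = 0.205459
Efficiency = (1 - 0.205459)*100 = 79.454 %


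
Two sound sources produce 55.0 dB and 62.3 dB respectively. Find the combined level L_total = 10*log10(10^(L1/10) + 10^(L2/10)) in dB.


10^(55.0/10) = 316228
10^(62.3/10) = 1.69824e+06
Sum = 316228 + 1.69824e+06 = 2.01447e+06
L_total = 10*log10(2.01447e+06) = 63.042 dB


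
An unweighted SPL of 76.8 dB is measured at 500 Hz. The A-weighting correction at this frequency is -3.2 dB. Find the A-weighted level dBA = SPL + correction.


A-weighting table: 500 Hz -> -3.2 dB correction
SPL_A = SPL + correction = 76.8 + (-3.2) = 73.6 dBA


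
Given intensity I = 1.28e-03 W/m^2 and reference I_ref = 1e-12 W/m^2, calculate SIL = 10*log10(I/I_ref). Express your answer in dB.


I / I_ref = 1.28e-03 / 1e-12 = 1.28e+09
SIL = 10 * log10(1.28e+09) = 91.072 dB


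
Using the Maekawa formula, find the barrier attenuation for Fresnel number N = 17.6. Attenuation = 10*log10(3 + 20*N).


3 + 20*N = 3 + 20*17.6 = 355
Att = 10*log10(355) = 25.502 dB


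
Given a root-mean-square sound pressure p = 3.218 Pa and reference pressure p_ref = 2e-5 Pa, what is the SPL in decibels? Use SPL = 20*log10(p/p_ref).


p / p_ref = 3.218 / 2e-5 = 160900
SPL = 20 * log10(160900) = 104.13 dB


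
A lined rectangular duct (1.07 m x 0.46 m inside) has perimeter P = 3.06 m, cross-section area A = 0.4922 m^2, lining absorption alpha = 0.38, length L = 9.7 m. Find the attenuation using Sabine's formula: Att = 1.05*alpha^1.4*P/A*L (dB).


alpha^1.4 = 0.38^1.4 = 0.258046
Attenuation rate = 1.05 * alpha^1.4 * P / A
= 1.05 * 0.258046 * 3.06 / 0.4922 = 1.68448 dB/m
Total Att = 1.68448 * 9.7 = 16.339 dB


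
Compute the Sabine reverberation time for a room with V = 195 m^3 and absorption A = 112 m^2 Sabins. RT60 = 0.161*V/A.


RT60 = 0.161 * 195 / 112 = 0.28031 s


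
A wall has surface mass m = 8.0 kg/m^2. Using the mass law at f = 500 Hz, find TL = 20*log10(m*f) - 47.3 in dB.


m * f = 8.0 * 500 = 4000
20*log10(4000) = 72.0412 dB
TL = 72.0412 - 47.3 = 24.741 dB


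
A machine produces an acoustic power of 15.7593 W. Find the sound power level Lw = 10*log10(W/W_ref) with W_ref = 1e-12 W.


W / W_ref = 15.7593 / 1e-12 = 1.57593e+13
Lw = 10 * log10(1.57593e+13) = 131.98 dB


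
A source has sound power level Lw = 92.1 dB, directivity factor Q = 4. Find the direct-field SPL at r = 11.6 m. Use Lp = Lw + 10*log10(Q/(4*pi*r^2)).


4*pi*r^2 = 4*pi*11.6^2 = 1690.93 m^2
Q / (4*pi*r^2) = 4 / 1690.93 = 0.00236556
Lp = 92.1 + 10*log10(0.00236556) = 65.839 dB


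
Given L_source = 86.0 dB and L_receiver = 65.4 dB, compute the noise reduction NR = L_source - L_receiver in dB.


NR = L_source - L_receiver (difference between source and receiving room levels)
NR = 86.0 - 65.4 = 20.6 dB


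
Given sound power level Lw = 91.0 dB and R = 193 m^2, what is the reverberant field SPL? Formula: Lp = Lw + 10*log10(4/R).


4/R = 4/193 = 0.0207254
Lp = 91.0 + 10*log10(0.0207254) = 74.165 dB


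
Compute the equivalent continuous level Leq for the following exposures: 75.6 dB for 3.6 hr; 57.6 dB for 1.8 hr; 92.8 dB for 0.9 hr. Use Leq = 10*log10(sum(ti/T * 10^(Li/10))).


T_total = 3.6 + 1.8 + 0.9 = 6.3 hr
(3.6/6.3) * 10^(75.6/10) = 2.07473e+07
(1.8/6.3) * 10^(57.6/10) = 164411
(0.9/6.3) * 10^(92.8/10) = 2.72209e+08
Sum = 2.07473e+07 + 164411 + 2.72209e+08 = 2.93121e+08
Leq = 10*log10(2.93121e+08) = 84.67 dB


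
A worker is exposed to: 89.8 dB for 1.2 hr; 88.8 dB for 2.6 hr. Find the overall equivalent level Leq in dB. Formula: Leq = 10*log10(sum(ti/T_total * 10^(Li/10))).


T_total = 1.2 + 2.6 = 3.8 hr
(1.2/3.8) * 10^(89.8/10) = 3.01577e+08
(2.6/3.8) * 10^(88.8/10) = 5.19027e+08
Sum = 3.01577e+08 + 5.19027e+08 = 8.20604e+08
Leq = 10*log10(8.20604e+08) = 89.141 dB


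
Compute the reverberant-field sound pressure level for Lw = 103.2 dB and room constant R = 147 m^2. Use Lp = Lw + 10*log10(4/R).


4/R = 4/147 = 0.0272109
Lp = 103.2 + 10*log10(0.0272109) = 87.547 dB


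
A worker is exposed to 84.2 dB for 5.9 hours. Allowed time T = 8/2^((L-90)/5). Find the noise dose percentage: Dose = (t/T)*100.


T_allowed = 8 / 2^((84.2 - 90)/5) = 17.8766 hr
Dose = 5.9 / 17.8766 * 100 = 33.004 %


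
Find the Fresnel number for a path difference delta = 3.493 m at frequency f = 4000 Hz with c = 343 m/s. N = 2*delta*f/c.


N = 2*delta*f/c = 2*delta/lambda, where lambda = c/f
lambda = 343 / 4000 = 0.08575 m
N = 2 * 3.493 / 0.08575 = 81.469


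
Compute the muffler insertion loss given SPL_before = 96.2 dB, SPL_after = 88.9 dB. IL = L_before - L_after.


Insertion loss = SPL without muffler - SPL with muffler
IL = 96.2 - 88.9 = 7.3 dB


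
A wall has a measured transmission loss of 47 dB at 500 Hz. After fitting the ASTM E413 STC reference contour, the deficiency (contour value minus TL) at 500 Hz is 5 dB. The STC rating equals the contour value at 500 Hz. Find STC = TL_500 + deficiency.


By ASTM E413, STC = value of the fitted reference contour at 500 Hz.
Contour value at 500 Hz = TL_500 + deficiency = 47 + 5 = 52
STC = 52


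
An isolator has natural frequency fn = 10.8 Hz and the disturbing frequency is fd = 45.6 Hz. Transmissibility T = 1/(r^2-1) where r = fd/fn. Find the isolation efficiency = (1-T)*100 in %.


r = 45.6 / 10.8 = 4.22222
r^2 - 1 = 4.22222^2 - 1 = 16.8271
T = 1/16.8271 = 0.0594279
Efficiency = (1 - 0.0594279)*100 = 94.057 %


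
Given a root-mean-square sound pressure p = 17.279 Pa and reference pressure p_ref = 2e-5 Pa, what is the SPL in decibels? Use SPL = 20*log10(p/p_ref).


p / p_ref = 17.279 / 2e-5 = 863950
SPL = 20 * log10(863950) = 118.73 dB


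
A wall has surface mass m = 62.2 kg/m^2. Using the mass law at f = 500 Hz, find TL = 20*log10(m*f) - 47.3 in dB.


m * f = 62.2 * 500 = 31100
20*log10(31100) = 89.8552 dB
TL = 89.8552 - 47.3 = 42.555 dB


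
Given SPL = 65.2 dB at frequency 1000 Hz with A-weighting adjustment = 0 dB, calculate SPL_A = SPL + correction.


A-weighting table: 1000 Hz -> 0 dB correction
SPL_A = SPL + correction = 65.2 + (0) = 65.2 dBA


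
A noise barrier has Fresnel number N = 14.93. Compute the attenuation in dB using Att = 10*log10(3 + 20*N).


3 + 20*N = 3 + 20*14.93 = 301.6
Att = 10*log10(301.6) = 24.794 dB


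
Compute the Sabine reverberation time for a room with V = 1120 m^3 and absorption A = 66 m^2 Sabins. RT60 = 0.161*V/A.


RT60 = 0.161 * 1120 / 66 = 2.7321 s


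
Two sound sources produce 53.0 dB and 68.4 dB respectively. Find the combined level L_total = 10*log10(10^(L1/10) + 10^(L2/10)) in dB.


10^(53.0/10) = 199526
10^(68.4/10) = 6.91831e+06
Sum = 199526 + 6.91831e+06 = 7.11784e+06
L_total = 10*log10(7.11784e+06) = 68.523 dB


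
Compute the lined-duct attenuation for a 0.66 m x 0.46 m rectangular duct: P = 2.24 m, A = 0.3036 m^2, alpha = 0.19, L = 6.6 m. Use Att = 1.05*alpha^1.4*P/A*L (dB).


alpha^1.4 = 0.19^1.4 = 0.0977811
Attenuation rate = 1.05 * alpha^1.4 * P / A
= 1.05 * 0.0977811 * 2.24 / 0.3036 = 0.757514 dB/m
Total Att = 0.757514 * 6.6 = 4.9996 dB


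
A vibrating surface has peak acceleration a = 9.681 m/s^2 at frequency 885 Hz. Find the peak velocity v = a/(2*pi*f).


omega = 2*pi*f = 2*pi*885 = 5560.62 rad/s
v = a / omega = 9.681 / 5560.62 = 0.001741 m/s


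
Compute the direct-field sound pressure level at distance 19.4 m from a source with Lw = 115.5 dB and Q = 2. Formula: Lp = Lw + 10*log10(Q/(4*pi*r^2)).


4*pi*r^2 = 4*pi*19.4^2 = 4729.48 m^2
Q / (4*pi*r^2) = 2 / 4729.48 = 0.000422879
Lp = 115.5 + 10*log10(0.000422879) = 81.762 dB


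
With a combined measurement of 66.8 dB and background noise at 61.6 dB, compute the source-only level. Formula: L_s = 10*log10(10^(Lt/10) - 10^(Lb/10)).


10^(66.8/10) = 4.7863e+06
10^(61.6/10) = 1.44544e+06
Difference = 4.7863e+06 - 1.44544e+06 = 3.34086e+06
L_source = 10*log10(3.34086e+06) = 65.239 dB


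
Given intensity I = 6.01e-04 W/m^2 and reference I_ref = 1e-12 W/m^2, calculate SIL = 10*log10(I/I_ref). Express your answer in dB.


I / I_ref = 6.01e-04 / 1e-12 = 6.01e+08
SIL = 10 * log10(6.01e+08) = 87.789 dB


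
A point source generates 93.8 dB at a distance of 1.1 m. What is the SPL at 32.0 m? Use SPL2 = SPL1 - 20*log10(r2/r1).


r2/r1 = 32.0/1.1 = 29.0909
Correction = 20*log10(29.0909) = 29.2751 dB
SPL2 = 93.8 - 29.2751 = 64.525 dB


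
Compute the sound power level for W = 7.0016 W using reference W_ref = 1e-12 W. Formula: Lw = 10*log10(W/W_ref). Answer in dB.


W / W_ref = 7.0016 / 1e-12 = 7.0016e+12
Lw = 10 * log10(7.0016e+12) = 128.45 dB


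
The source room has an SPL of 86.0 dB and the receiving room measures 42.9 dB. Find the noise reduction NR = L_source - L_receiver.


NR = L_source - L_receiver (difference between source and receiving room levels)
NR = 86.0 - 42.9 = 43.1 dB


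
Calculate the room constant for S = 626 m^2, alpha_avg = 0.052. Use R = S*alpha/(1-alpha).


R = 626 * 0.052 / (1 - 0.052) = 34.338 m^2


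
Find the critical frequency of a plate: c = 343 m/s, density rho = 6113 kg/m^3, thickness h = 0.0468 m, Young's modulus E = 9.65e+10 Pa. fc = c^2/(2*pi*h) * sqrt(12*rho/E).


12*rho/E = 12*6113/9.65e+10 = 7.60166e-07
sqrt(12*rho/E) = sqrt(7.60166e-07) = 0.000871875
c^2/(2*pi*h) = 343^2/(2*pi*0.0468) = 400094
fc = 400094 * 0.000871875 = 348.83 Hz


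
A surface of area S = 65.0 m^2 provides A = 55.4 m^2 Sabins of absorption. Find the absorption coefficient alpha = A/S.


Absorption coefficient = absorbed power / incident power
alpha = A / S = 55.4 / 65.0 = 0.85231


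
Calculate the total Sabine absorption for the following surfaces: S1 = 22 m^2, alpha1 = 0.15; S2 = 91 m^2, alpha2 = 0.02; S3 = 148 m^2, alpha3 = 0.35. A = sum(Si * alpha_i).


22 * 0.15 = 3.3
91 * 0.02 = 1.82
148 * 0.35 = 51.8
A_total = 3.3 + 1.82 + 51.8 = 56.92 m^2


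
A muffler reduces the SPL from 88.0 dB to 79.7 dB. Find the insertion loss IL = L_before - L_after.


Insertion loss = SPL without muffler - SPL with muffler
IL = 88.0 - 79.7 = 8.3 dB


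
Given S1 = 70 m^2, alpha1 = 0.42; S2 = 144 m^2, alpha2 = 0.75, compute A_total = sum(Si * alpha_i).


70 * 0.42 = 29.4
144 * 0.75 = 108
A_total = 29.4 + 108 = 137.4 m^2


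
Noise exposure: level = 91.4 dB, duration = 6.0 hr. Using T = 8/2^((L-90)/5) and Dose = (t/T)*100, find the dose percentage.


T_allowed = 8 / 2^((91.4 - 90)/5) = 6.58873 hr
Dose = 6.0 / 6.58873 * 100 = 91.065 %


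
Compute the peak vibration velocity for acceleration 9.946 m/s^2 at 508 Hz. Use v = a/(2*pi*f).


omega = 2*pi*f = 2*pi*508 = 3191.86 rad/s
v = a / omega = 9.946 / 3191.86 = 0.0031161 m/s


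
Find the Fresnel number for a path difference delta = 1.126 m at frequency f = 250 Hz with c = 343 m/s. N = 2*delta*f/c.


N = 2*delta*f/c = 2*delta/lambda, where lambda = c/f
lambda = 343 / 250 = 1.372 m
N = 2 * 1.126 / 1.372 = 1.6414


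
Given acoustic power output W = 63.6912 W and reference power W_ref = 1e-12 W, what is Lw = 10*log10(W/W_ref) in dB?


W / W_ref = 63.6912 / 1e-12 = 6.36912e+13
Lw = 10 * log10(6.36912e+13) = 138.04 dB


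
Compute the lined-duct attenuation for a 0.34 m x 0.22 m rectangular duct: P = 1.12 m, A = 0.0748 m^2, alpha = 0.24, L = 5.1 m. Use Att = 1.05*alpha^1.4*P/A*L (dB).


alpha^1.4 = 0.24^1.4 = 0.135611
Attenuation rate = 1.05 * alpha^1.4 * P / A
= 1.05 * 0.135611 * 1.12 / 0.0748 = 2.13207 dB/m
Total Att = 2.13207 * 5.1 = 10.874 dB


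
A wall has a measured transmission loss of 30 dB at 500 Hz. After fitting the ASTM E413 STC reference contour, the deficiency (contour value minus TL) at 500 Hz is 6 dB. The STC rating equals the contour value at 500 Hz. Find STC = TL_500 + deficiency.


By ASTM E413, STC = value of the fitted reference contour at 500 Hz.
Contour value at 500 Hz = TL_500 + deficiency = 30 + 6 = 36
STC = 36


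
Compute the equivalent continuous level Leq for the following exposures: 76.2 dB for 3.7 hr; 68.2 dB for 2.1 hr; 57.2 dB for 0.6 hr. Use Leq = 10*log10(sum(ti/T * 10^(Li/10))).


T_total = 3.7 + 2.1 + 0.6 = 6.4 hr
(3.7/6.4) * 10^(76.2/10) = 2.41003e+07
(2.1/6.4) * 10^(68.2/10) = 2.1679e+06
(0.6/6.4) * 10^(57.2/10) = 49200.7
Sum = 2.41003e+07 + 2.1679e+06 + 49200.7 = 2.63174e+07
Leq = 10*log10(2.63174e+07) = 74.202 dB


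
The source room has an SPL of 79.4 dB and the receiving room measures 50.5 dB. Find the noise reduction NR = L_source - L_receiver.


NR = L_source - L_receiver (difference between source and receiving room levels)
NR = 79.4 - 50.5 = 28.9 dB


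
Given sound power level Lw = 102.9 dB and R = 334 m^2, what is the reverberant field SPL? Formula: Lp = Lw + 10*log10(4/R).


4/R = 4/334 = 0.011976
Lp = 102.9 + 10*log10(0.011976) = 83.683 dB


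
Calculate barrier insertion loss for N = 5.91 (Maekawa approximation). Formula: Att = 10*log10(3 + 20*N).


3 + 20*N = 3 + 20*5.91 = 121.2
Att = 10*log10(121.2) = 20.835 dB


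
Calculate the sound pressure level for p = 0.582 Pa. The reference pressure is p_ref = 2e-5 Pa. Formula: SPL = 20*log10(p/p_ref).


p / p_ref = 0.582 / 2e-5 = 29100
SPL = 20 * log10(29100) = 89.278 dB


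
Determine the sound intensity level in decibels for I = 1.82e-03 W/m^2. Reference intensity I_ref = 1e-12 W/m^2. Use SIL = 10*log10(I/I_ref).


I / I_ref = 1.82e-03 / 1e-12 = 1.82e+09
SIL = 10 * log10(1.82e+09) = 92.601 dB


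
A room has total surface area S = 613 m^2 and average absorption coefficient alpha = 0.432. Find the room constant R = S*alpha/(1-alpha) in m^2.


R = 613 * 0.432 / (1 - 0.432) = 466.23 m^2


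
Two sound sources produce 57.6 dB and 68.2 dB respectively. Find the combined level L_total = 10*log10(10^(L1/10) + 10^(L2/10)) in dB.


10^(57.6/10) = 575440
10^(68.2/10) = 6.60693e+06
Sum = 575440 + 6.60693e+06 = 7.18237e+06
L_total = 10*log10(7.18237e+06) = 68.563 dB


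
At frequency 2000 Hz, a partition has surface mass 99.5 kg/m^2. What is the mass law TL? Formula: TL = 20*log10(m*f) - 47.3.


m * f = 99.5 * 2000 = 199000
20*log10(199000) = 105.977 dB
TL = 105.977 - 47.3 = 58.677 dB


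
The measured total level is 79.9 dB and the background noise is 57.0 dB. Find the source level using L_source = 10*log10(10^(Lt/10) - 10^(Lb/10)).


10^(79.9/10) = 9.77237e+07
10^(57.0/10) = 501187
Difference = 9.77237e+07 - 501187 = 9.72225e+07
L_source = 10*log10(9.72225e+07) = 79.878 dB
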